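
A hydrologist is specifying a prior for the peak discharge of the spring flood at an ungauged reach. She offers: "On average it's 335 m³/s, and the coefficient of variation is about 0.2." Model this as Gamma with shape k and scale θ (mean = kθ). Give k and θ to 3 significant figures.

For Gamma(k, scale θ): mean = kθ, variance = kθ², so CV = 1/√k.
CV = 0.2, hence k = 1/CV² = 25.
Then θ = mean/k = 335/25 = 13.4.

k ≈ 25, θ ≈ 13.4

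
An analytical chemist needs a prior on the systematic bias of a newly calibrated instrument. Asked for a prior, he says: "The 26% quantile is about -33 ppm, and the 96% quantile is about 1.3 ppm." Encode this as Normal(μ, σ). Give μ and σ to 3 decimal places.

The p-quantile of Normal(μ,σ) is μ + z_p·σ, with z_{0.26} = -0.6433 and z_{0.96} = 1.751.
Eliminate σ: μ = (z₂·x₁ − z₁·x₂)/(z₂ − z₁) = (1.751·-33 − (-0.6433)·1.3)/2.394 = -23.783.
Then σ = (x₂ − x₁)/(z₂ − z₁) = (1.3 − -33)/2.394 = 14.327.

μ = -23.783, σ = 14.327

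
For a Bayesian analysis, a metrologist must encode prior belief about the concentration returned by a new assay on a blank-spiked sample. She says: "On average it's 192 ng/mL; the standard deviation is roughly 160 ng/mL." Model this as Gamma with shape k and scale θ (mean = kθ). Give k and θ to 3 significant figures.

k ≈ 1.44, θ ≈ 133

For Gamma(k, scale θ): mean = kθ, variance = kθ², so CV = 1/√k.
CV = SD/mean = 160/192 = 0.8333, hence k = 1/CV² = 1.44.
Then θ = mean/k = 192/1.44 = 133.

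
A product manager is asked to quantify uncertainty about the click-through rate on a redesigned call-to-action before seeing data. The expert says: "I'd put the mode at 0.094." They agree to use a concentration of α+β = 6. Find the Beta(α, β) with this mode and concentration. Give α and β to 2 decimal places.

For α,β > 1 the Beta mode is (α−1)/(α+β−2). With α+β = 6, the mode is (α−1)/4.
Set (α−1)/4 = 0.094 → α = 1 + 0.094·4 = 1.38.
β = 6 − α = 4.62.

α = 1.38, β = 4.62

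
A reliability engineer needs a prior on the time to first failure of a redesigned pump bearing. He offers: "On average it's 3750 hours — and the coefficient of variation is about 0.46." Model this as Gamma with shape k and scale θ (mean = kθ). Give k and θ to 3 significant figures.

k ≈ 4.73, θ ≈ 794

For Gamma(k, scale θ): mean = kθ, variance = kθ², so CV = 1/√k.
CV = 0.46, hence k = 1/CV² = 4.73.
Then θ = mean/k = 3750/4.73 = 794.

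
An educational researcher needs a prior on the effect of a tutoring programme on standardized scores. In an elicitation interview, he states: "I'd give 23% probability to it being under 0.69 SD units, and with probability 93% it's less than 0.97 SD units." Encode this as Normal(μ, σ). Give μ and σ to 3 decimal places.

μ = 0.783, σ = 0.126

The p-quantile of Normal(μ,σ) is μ + z_p·σ, with z_{0.23} = -0.7388 and z_{0.93} = 1.476.
Eliminate σ: μ = (z₂·x₁ − z₁·x₂)/(z₂ − z₁) = (1.476·0.69 − (-0.7388)·0.97)/2.215 = 0.783.
Then σ = (x₂ − x₁)/(z₂ − z₁) = (0.97 − 0.69)/2.215 = 0.126.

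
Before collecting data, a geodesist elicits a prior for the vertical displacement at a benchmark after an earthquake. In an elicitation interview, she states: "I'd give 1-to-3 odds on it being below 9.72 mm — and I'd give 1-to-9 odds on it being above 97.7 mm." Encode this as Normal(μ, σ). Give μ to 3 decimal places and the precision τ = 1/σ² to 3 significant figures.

μ = 40.058, τ = 0.000494

The p-quantile of Normal(μ,σ) is μ + z_p·σ, with z_{0.25} = -0.6745 and z_{0.9} = 1.282.
Eliminate σ: μ = (z₂·x₁ − z₁·x₂)/(z₂ − z₁) = (1.282·9.72 − (-0.6745)·97.7)/1.956 = 40.058.
Then σ = (x₂ − x₁)/(z₂ − z₁) = (97.7 − 9.72)/1.956 = 44.979.
Precision τ = 1/σ² = 1/44.98² = 0.000494.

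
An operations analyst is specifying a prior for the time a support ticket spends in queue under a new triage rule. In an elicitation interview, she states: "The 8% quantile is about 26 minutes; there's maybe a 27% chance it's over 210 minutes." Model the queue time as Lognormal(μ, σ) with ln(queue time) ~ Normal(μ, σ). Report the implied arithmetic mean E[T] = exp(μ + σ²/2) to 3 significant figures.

E[T] ≈ 190 minutes

If T ~ Lognormal(μ,σ) then ln T ~ Normal(μ,σ), so the p-quantile of ln T is μ + z_p·σ.
ln(26) = 3.258 and ln(210) = 5.347; z_{0.08} = -1.405, z_{0.73} = 0.6128.
σ = (5.347 − 3.258)/(0.6128 − (-1.405)) = 1.035.
μ = 3.258 − (-1.405)·1.035 = 4.713.
E[T] = exp(μ + σ²/2) = exp(4.713 + 0.5359) = 190 minutes.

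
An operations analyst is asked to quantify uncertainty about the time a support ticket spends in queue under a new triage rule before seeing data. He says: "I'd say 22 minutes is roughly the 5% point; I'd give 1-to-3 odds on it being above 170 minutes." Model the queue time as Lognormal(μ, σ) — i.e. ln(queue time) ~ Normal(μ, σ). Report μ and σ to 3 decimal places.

If T ~ Lognormal(μ,σ) then ln T ~ Normal(μ,σ), so the p-quantile of ln T is μ + z_p·σ.
ln(22) = 3.091 and ln(170) = 5.136; z_{0.05} = -1.645, z_{0.75} = 0.6745.
σ = (5.136 − 3.091)/(0.6745 − (-1.645)) = 0.882.
μ = 3.091 − (-1.645)·0.882 = 4.541.

μ ≈ 4.541, σ ≈ 0.882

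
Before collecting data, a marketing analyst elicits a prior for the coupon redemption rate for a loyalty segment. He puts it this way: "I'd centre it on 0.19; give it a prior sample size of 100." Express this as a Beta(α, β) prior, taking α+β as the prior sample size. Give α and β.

α = 19, β = 81

Under the effective-sample-size interpretation, Beta(α, β) has prior mean α/(α+β) and prior sample size α+β.
So α+β = 100 and α/(α+β) = 0.19, giving α = 0.19·100 = 19 and β = 100 − 19 = 81.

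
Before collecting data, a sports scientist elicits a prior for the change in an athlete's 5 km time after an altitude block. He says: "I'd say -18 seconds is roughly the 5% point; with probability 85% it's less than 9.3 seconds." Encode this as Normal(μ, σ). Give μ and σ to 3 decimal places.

For Normal(μ,σ), the p-quantile is μ + z_p·σ. Here z_{0.05} = -1.645, z_{0.85} = 1.036.
So -18 = μ − 1.645σ and 9.3 = μ + 1.036σ.
Subtracting: σ = (9.3 − -18)/(1.036 − (-1.645)) = 10.182.
Then μ = -18 − (-1.645)·10.182 = -1.253.

μ = -1.253, σ = 10.182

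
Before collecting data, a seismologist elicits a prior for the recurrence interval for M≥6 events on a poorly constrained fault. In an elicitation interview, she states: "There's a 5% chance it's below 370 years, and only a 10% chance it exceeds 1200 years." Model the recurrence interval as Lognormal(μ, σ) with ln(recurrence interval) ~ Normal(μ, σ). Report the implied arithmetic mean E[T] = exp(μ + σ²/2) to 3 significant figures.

E[T] ≈ 777 years

If T ~ Lognormal(μ,σ) then ln T ~ Normal(μ,σ), so the p-quantile of ln T is μ + z_p·σ.
ln(370) = 5.914 and ln(1200) = 7.09; z_{0.05} = -1.645, z_{0.9} = 1.282.
σ = (7.09 − 5.914)/(1.282 − (-1.645)) = 0.402.
μ = 5.914 − (-1.645)·0.402 = 6.575.
E[T] = exp(μ + σ²/2) = exp(6.575 + 0.0808) = 777 years.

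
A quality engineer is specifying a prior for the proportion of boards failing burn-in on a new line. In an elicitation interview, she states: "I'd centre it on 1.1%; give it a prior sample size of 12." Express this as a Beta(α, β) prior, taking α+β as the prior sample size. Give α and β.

α = 0.132, β = 11.868

Under the effective-sample-size interpretation, Beta(α, β) has prior mean α/(α+β) and prior sample size α+β.
So α+β = 12 and α/(α+β) = 0.011, giving α = 0.011·12 = 0.132 and β = 12 − 0.132 = 11.868.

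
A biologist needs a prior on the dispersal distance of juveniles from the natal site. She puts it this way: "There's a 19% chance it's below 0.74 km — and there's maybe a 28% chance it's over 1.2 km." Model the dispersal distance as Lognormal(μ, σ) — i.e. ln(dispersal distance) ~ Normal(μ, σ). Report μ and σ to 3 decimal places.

If T ~ Lognormal(μ,σ) then ln T ~ Normal(μ,σ), so the p-quantile of ln T is μ + z_p·σ.
ln(0.74) = -0.3011 and ln(1.2) = 0.1823; z_{0.19} = -0.8779, z_{0.72} = 0.5828.
σ = (0.1823 − -0.3011)/(0.5828 − (-0.8779)) = 0.331.
μ = -0.3011 − (-0.8779)·0.331 = -0.011.

μ ≈ -0.011, σ ≈ 0.331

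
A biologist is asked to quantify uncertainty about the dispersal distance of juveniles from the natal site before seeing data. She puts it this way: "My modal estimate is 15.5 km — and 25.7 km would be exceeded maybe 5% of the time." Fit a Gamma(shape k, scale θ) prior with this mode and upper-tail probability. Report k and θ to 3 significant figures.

Gamma(k,θ) with k>1 has mode (k−1)θ, so θ = 15.5/(k−1).
Need P(X < 25.7) = 0.95 with θ tied to k this way. Start at k = 2, θ = 15.5: P(X<25.7) ≈ 0.494.
Too low — raise k to concentrate. Iterating converges to k ≈ 11.9.
Then θ = 15.5/(11.9−1) ≈ 1.42.

k ≈ 11.9, θ ≈ 1.42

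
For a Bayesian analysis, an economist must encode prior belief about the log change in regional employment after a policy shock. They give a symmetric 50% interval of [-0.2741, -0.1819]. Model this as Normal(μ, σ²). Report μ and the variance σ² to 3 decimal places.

μ = -0.228, σ² = 0.005

A symmetric 50% interval runs μ ± z·σ with z = 0.6745.
Half-width = 0.0461, so σ = 0.0461/0.6745 = 0.0683 and σ² = 0.005.
μ is the interval midpoint, -0.228.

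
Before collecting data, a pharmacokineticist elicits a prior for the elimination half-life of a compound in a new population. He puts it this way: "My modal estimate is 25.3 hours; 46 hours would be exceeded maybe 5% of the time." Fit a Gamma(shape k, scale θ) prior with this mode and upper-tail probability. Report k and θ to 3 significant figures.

Gamma(k,θ) with k>1 has mode (k−1)θ, so θ = 25.3/(k−1).
Need P(X < 46) = 0.95 with θ tied to k this way. Start at k = 2, θ = 25.3: P(X<46) ≈ 0.543.
Too low — raise k to concentrate. Iterating converges to k ≈ 8.79.
Then θ = 25.3/(8.79−1) ≈ 3.25.

k ≈ 8.79, θ ≈ 3.25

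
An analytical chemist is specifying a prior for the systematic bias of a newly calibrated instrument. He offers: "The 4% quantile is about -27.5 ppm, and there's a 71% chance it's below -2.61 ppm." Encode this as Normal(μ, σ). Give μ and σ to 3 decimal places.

μ = -8.588, σ = 10.803

For Normal(μ,σ), the p-quantile is μ + z_p·σ. Here z_{0.04} = -1.751, z_{0.71} = 0.5534.
So -27.5 = μ − 1.751σ and -2.61 = μ + 0.5534σ.
Subtracting: σ = (-2.61 − -27.5)/(0.5534 − (-1.751)) = 10.803.
Then μ = -27.5 − (-1.751)·10.803 = -8.588.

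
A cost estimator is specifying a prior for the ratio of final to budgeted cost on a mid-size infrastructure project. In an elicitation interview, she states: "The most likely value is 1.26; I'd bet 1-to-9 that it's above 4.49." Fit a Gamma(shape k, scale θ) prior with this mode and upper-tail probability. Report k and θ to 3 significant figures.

k ≈ 2.16, θ ≈ 1.09

Gamma(k,θ) with k>1 has mode (k−1)θ, so θ = 1.26/(k−1).
Need P(X < 4.49) = 0.9 with θ tied to k this way. Start at k = 2, θ = 1.26: P(X<4.49) ≈ 0.871.
Too low — raise k to concentrate. Iterating converges to k ≈ 2.16.
Then θ = 1.26/(2.16−1) ≈ 1.09.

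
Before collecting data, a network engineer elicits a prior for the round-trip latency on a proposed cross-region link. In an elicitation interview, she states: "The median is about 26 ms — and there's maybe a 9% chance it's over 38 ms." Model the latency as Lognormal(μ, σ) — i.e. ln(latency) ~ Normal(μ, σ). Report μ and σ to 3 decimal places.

μ ≈ 3.258, σ ≈ 0.283

If T ~ Lognormal(μ,σ) then ln T ~ Normal(μ,σ), so the p-quantile of ln T is μ + z_p·σ.
ln(26) = 3.258 and ln(38) = 3.638; z_{0.5} = 0, z_{0.91} = 1.341.
σ = (3.638 − 3.258)/(1.341 − (0)) = 0.283.
μ = 3.258 − (0)·0.283 = 3.258.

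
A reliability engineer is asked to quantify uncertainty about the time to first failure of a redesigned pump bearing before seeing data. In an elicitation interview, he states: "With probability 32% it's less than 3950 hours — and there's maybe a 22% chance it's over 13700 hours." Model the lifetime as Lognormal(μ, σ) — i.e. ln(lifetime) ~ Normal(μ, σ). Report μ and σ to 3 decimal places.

μ ≈ 8.751, σ ≈ 1.003

If T ~ Lognormal(μ,σ) then ln T ~ Normal(μ,σ), so the p-quantile of ln T is μ + z_p·σ.
ln(3950) = 8.281 and ln(13700) = 9.525; z_{0.32} = -0.4677, z_{0.78} = 0.7722.
σ = (9.525 − 8.281)/(0.7722 − (-0.4677)) = 1.003.
μ = 8.281 − (-0.4677)·1.003 = 8.751.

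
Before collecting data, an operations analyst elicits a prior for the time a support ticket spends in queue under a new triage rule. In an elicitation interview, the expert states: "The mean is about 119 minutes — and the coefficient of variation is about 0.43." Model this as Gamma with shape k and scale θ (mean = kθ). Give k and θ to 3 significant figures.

k ≈ 5.41, θ ≈ 22

For Gamma(k, scale θ): mean = kθ, variance = kθ², so CV = 1/√k.
CV = 0.43, hence k = 1/CV² = 5.41.
Then θ = mean/k = 119/5.41 = 22.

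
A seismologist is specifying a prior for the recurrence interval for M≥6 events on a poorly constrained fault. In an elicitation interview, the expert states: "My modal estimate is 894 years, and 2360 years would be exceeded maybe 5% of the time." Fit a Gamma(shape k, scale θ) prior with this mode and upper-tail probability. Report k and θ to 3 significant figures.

k ≈ 3.86, θ ≈ 312

Gamma(k,θ) with k>1 has mode (k−1)θ, so θ = 894/(k−1).
Need P(X < 2360) = 0.95 with θ tied to k this way. Start at k = 2, θ = 894: P(X<2360) ≈ 0.740.
Too low — raise k to concentrate. Iterating converges to k ≈ 3.86.
Then θ = 894/(3.86−1) ≈ 312.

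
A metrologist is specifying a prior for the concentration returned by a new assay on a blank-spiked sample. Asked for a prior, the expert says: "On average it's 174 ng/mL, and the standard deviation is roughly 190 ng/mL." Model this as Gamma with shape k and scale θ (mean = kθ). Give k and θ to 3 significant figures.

k ≈ 0.839, θ ≈ 207

For Gamma(k, scale θ): mean = kθ, variance = kθ², so CV = 1/√k.
CV = SD/mean = 190/174 = 1.092, hence k = 1/CV² = 0.839.
Then θ = mean/k = 174/0.839 = 207.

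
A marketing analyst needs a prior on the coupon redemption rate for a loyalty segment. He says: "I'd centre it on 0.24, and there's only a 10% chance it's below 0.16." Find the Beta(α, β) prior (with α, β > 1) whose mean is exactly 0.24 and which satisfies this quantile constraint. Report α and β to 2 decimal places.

α ≈ 10.33, β ≈ 32.72

With mean 0.24 fixed, write α = 0.24s, β = 0.76s where s = α+β.
Need P(θ < 0.16) = 0.1 under Beta(0.24s, 0.76s). Normal approximation: (q−m)/√(m(1−m)/s) ≈ z_{0.1} = -1.28, so s ≈ 0.24·0.76·(-1.28)²/(0.16−0.24)² = 46.8.
At s = 46.8: P(θ<0.16) ≈ 0.090. Adjusting to match 0.1 gives s ≈ 43.05.
So α = 0.24·43.05 ≈ 10.33, β = 0.76·43.05 ≈ 32.72.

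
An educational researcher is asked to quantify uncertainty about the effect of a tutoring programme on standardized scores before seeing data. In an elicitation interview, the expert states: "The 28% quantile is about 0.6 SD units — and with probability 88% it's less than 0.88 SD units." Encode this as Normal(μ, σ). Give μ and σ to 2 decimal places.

The p-quantile of Normal(μ,σ) is μ + z_p·σ, with z_{0.28} = -0.5828 and z_{0.88} = 1.175.
Eliminate σ: μ = (z₂·x₁ − z₁·x₂)/(z₂ − z₁) = (1.175·0.6 − (-0.5828)·0.88)/1.758 = 0.69.
Then σ = (x₂ − x₁)/(z₂ − z₁) = (0.88 − 0.6)/1.758 = 0.16.

μ = 0.69, σ = 0.16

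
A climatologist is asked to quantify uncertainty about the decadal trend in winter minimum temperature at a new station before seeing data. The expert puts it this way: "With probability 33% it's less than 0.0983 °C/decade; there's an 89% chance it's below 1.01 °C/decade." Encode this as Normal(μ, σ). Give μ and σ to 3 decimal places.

The p-quantile of Normal(μ,σ) is μ + z_p·σ, with z_{0.33} = -0.4399 and z_{0.89} = 1.227.
Eliminate σ: μ = (z₂·x₁ − z₁·x₂)/(z₂ − z₁) = (1.227·0.0983 − (-0.4399)·1.01)/1.666 = 0.339.
Then σ = (x₂ − x₁)/(z₂ − z₁) = (1.01 − 0.0983)/1.666 = 0.547.

μ = 0.339, σ = 0.547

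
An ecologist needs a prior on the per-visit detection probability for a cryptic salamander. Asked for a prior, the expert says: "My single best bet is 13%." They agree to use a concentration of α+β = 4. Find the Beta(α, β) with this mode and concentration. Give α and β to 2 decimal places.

For α,β > 1 the Beta mode is (α−1)/(α+β−2). With α+β = 4, the mode is (α−1)/2.
Set (α−1)/2 = 0.13 → α = 1 + 0.13·2 = 1.26.
β = 4 − α = 2.74.

α = 1.26, β = 2.74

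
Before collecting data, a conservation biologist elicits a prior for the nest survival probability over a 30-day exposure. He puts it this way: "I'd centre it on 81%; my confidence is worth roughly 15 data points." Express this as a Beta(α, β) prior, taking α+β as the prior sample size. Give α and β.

α = 12.15, β = 2.85

Under the effective-sample-size interpretation, Beta(α, β) has prior mean α/(α+β) and prior sample size α+β.
So α+β = 15 and α/(α+β) = 0.81, giving α = 0.81·15 = 12.15 and β = 15 − 12.15 = 2.85.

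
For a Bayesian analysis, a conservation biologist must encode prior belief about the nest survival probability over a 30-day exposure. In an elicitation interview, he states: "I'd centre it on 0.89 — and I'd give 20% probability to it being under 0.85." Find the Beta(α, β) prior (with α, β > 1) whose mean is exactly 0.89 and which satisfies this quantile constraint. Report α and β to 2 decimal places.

With mean 0.89 fixed, write α = 0.89s, β = 0.11s where s = α+β.
Need P(θ < 0.85) = 0.2 under Beta(0.89s, 0.11s). Normal approximation: (q−m)/√(m(1−m)/s) ≈ z_{0.2} = -0.842, so s ≈ 0.89·0.11·(-0.842)²/(0.85−0.89)² = 43.3.
At s = 43.3: P(θ<0.85) ≈ 0.187. Adjusting to match 0.2 gives s ≈ 37.28.
So α = 0.89·37.28 ≈ 33.18, β = 0.11·37.28 ≈ 4.10.

α ≈ 33.18, β ≈ 4.10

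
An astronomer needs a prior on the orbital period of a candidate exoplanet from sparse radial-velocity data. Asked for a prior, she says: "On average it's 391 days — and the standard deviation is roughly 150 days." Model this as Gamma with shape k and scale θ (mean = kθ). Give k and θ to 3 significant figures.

k ≈ 6.79, θ ≈ 57.5

For Gamma(k, scale θ): mean = kθ, variance = kθ², so CV = 1/√k.
CV = SD/mean = 150/391 = 0.3836, hence k = 1/CV² = 6.79.
Then θ = mean/k = 391/6.79 = 57.5.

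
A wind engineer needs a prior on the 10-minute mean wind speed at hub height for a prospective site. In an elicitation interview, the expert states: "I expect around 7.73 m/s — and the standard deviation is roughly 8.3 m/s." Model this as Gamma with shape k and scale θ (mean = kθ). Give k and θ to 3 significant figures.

For Gamma(k, scale θ): mean = kθ, variance = kθ², so CV = 1/√k.
CV = SD/mean = 8.3/7.73 = 1.074, hence k = 1/CV² = 0.867.
Then θ = mean/k = 7.73/0.867 = 8.91.

k ≈ 0.867, θ ≈ 8.91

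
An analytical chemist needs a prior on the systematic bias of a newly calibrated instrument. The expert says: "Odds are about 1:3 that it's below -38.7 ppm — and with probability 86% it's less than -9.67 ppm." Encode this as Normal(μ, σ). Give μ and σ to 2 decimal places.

For Normal(μ,σ), the p-quantile is μ + z_p·σ. Here z_{0.25} = -0.6745, z_{0.86} = 1.08.
So -38.7 = μ − 0.6745σ and -9.67 = μ + 1.08σ.
Subtracting: σ = (-9.67 − -38.7)/(1.08 − (-0.6745)) = 16.54.
Then μ = -38.7 − (-0.6745)·16.54 = -27.54.

μ = -27.54, σ = 16.54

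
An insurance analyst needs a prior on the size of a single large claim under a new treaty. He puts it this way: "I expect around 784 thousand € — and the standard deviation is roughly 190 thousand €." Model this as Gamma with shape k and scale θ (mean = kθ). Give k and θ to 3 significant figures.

For Gamma(k, scale θ): mean = kθ, variance = kθ², so CV = 1/√k.
CV = SD/mean = 190/784 = 0.2423, hence k = 1/CV² = 17.
Then θ = mean/k = 784/17 = 46.

k ≈ 17, θ ≈ 46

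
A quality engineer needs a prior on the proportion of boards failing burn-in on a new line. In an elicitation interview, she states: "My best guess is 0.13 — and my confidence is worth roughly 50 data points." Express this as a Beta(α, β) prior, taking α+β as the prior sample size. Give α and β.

α = 6.5, β = 43.5

Under the effective-sample-size interpretation, Beta(α, β) has prior mean α/(α+β) and prior sample size α+β.
So α+β = 50 and α/(α+β) = 0.13, giving α = 0.13·50 = 6.5 and β = 50 − 6.5 = 43.5.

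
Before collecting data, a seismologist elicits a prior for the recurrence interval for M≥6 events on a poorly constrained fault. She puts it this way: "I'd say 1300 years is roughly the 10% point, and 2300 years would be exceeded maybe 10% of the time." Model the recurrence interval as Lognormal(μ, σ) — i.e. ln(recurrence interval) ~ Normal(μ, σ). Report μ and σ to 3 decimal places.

μ ≈ 7.455, σ ≈ 0.223

If T ~ Lognormal(μ,σ) then ln T ~ Normal(μ,σ), so the p-quantile of ln T is μ + z_p·σ.
ln(1300) = 7.17 and ln(2300) = 7.741; z_{0.1} = -1.282, z_{0.9} = 1.282.
σ = (7.741 − 7.17)/(1.282 − (-1.282)) = 0.223.
μ = 7.17 − (-1.282)·0.223 = 7.455.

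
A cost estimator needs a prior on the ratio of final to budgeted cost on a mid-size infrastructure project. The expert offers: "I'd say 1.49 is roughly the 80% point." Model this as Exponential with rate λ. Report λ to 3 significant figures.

λ ≈ 1.08

P(T < 1.49) = 1 − e^(−λ·1.49) = 0.8, so λ = −ln(1−0.8)/1.49 = −ln(0.2)/1.49 = 1.08.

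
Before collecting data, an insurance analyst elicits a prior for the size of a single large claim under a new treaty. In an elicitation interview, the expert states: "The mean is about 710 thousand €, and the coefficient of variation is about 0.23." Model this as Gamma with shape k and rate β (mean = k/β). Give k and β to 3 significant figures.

k ≈ 18.9, β ≈ 0.0266

For Gamma(k, rate β): mean = k/β, variance = k/β², so CV = 1/√k.
CV = 0.23, hence k = 1/CV² = 18.9.
Then β = k/mean = 18.9/710 = 0.0266.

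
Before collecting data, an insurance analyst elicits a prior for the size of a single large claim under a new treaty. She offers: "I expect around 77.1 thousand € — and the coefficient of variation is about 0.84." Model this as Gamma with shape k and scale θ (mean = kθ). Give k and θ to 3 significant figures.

k ≈ 1.42, θ ≈ 54.4

For Gamma(k, scale θ): mean = kθ, variance = kθ², so CV = 1/√k.
CV = 0.84, hence k = 1/CV² = 1.42.
Then θ = mean/k = 77.1/1.42 = 54.4.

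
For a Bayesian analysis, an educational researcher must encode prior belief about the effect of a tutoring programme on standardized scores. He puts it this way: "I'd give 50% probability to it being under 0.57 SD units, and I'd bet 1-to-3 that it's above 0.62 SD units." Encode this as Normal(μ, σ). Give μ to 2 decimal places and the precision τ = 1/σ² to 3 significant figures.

μ = 0.57, τ = 182

The p-quantile of Normal(μ,σ) is μ + z_p·σ, with z_{0.5} = 0 and z_{0.75} = 0.6745.
Eliminate σ: μ = (z₂·x₁ − z₁·x₂)/(z₂ − z₁) = (0.6745·0.57 − (0)·0.62)/0.6745 = 0.57.
Then σ = (x₂ − x₁)/(z₂ − z₁) = (0.62 − 0.57)/0.6745 = 0.07.
Precision τ = 1/σ² = 1/0.07413² = 182.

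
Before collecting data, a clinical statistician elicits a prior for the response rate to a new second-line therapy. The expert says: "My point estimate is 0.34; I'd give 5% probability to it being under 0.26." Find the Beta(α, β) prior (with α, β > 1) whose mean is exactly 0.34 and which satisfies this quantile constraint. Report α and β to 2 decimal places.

α ≈ 30.33, β ≈ 58.88

With mean 0.34 fixed, write α = 0.34s, β = 0.66s where s = α+β.
Need P(θ < 0.26) = 0.05 under Beta(0.34s, 0.66s). Normal approximation: (q−m)/√(m(1−m)/s) ≈ z_{0.05} = -1.64, so s ≈ 0.34·0.66·(-1.64)²/(0.26−0.34)² = 94.9.
At s = 94.9: P(θ<0.26) ≈ 0.045. Adjusting to match 0.05 gives s ≈ 89.21.
So α = 0.34·89.21 ≈ 30.33, β = 0.66·89.21 ≈ 58.88.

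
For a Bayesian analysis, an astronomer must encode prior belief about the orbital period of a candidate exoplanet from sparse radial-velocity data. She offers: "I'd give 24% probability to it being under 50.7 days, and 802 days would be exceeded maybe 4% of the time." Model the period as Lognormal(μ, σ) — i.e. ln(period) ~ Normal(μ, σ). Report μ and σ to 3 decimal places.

If T ~ Lognormal(μ,σ) then ln T ~ Normal(μ,σ), so the p-quantile of ln T is μ + z_p·σ.
ln(50.7) = 3.926 and ln(802) = 6.687; z_{0.24} = -0.7063, z_{0.96} = 1.751.
σ = (6.687 − 3.926)/(1.751 − (-0.7063)) = 1.124.
μ = 3.926 − (-0.7063)·1.124 = 4.720.

μ ≈ 4.720, σ ≈ 1.124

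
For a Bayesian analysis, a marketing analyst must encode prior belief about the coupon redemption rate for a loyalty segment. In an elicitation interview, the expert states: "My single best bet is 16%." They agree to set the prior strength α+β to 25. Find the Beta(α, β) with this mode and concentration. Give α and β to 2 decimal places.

α = 4.68, β = 20.32

For α,β > 1 the Beta mode is (α−1)/(α+β−2). With α+β = 25, the mode is (α−1)/23.
Set (α−1)/23 = 0.16 → α = 1 + 0.16·23 = 4.68.
β = 25 − α = 20.32.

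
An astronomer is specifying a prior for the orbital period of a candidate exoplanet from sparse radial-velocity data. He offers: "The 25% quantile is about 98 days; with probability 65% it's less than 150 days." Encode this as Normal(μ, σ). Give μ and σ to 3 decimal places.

For Normal(μ,σ), the p-quantile is μ + z_p·σ. Here z_{0.25} = -0.6745, z_{0.65} = 0.3853.
So 98 = μ − 0.6745σ and 150 = μ + 0.3853σ.
Subtracting: σ = (150 − 98)/(0.3853 − (-0.6745)) = 49.065.
Then μ = 98 − (-0.6745)·49.065 = 131.094.

μ = 131.094, σ = 49.065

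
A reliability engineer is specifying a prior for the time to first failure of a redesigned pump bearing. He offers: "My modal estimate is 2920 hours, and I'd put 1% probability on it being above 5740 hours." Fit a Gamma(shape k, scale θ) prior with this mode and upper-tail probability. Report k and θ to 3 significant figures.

Gamma(k,θ) with k>1 has mode (k−1)θ, so θ = 2920/(k−1).
Need P(X < 5740) = 0.99 with θ tied to k this way. Start at k = 2, θ = 2920: P(X<5740) ≈ 0.585.
Too low — raise k to concentrate. Iterating converges to k ≈ 11.8.
Then θ = 2920/(11.8−1) ≈ 271.

k ≈ 11.8, θ ≈ 271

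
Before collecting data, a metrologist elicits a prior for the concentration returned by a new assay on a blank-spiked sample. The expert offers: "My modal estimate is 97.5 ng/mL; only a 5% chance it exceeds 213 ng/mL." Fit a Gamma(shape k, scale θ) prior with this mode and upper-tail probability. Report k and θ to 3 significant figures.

k ≈ 5.51, θ ≈ 21.6

Gamma(k,θ) with k>1 has mode (k−1)θ, so θ = 97.5/(k−1).
Need P(X < 213) = 0.95 with θ tied to k this way. Start at k = 2, θ = 97.5: P(X<213) ≈ 0.642.
Too low — raise k to concentrate. Iterating converges to k ≈ 5.51.
Then θ = 97.5/(5.51−1) ≈ 21.6.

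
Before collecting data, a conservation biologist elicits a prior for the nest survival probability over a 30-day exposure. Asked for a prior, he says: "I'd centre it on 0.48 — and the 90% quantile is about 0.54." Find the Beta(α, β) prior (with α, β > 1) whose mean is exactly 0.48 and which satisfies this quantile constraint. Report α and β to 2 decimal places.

α ≈ 54.64, β ≈ 59.19

With mean 0.48 fixed, write α = 0.48s, β = 0.52s where s = α+β.
Need P(θ < 0.54) = 0.9 under Beta(0.48s, 0.52s). Normal approximation: (q−m)/√(m(1−m)/s) ≈ z_{0.9} = 1.28, so s ≈ 0.48·0.52·(1.28)²/(0.54−0.48)² = 113.9.
At s = 113.9: P(θ<0.54) ≈ 0.900. Adjusting to match 0.9 gives s ≈ 113.83.
So α = 0.48·113.83 ≈ 54.64, β = 0.52·113.83 ≈ 59.19.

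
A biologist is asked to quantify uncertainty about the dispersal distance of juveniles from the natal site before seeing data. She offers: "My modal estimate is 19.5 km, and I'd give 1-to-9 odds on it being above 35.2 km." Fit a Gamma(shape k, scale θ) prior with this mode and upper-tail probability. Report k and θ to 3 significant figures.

Gamma(k,θ) with k>1 has mode (k−1)θ, so θ = 19.5/(k−1).
Need P(X < 35.2) = 0.9 with θ tied to k this way. Start at k = 2, θ = 19.5: P(X<35.2) ≈ 0.539.
Too low — raise k to concentrate. Iterating converges to k ≈ 6.46.
Then θ = 19.5/(6.46−1) ≈ 3.57.

k ≈ 6.46, θ ≈ 3.57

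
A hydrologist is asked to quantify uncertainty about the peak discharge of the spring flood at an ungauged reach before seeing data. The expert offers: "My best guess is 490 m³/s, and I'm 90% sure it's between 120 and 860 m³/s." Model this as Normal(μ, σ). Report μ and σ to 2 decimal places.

μ = 490.00, σ = 224.94

A symmetric 90% interval runs μ ± z·σ with z = 1.645.
Half-width = 370, so σ = 370/1.645 = 224.94.
μ is the stated best guess, 490.00.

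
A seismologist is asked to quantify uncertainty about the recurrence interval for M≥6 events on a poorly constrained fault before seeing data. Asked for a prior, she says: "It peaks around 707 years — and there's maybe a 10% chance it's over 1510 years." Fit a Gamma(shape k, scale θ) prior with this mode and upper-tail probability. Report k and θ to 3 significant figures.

Gamma(k,θ) with k>1 has mode (k−1)θ, so θ = 707/(k−1).
Need P(X < 1510) = 0.9 with θ tied to k this way. Start at k = 2, θ = 707: P(X<1510) ≈ 0.630.
Too low — raise k to concentrate. Iterating converges to k ≈ 4.34.
Then θ = 707/(4.34−1) ≈ 212.

k ≈ 4.34, θ ≈ 212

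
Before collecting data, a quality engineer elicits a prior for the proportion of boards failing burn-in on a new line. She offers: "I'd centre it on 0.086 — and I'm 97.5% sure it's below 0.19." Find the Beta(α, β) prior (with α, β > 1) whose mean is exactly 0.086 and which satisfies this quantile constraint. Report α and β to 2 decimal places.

α ≈ 3.39, β ≈ 36.02

With mean 0.086 fixed, write α = 0.086s, β = 0.914s where s = α+β.
Need P(θ < 0.19) = 0.975 under Beta(0.086s, 0.914s). Normal approximation: (q−m)/√(m(1−m)/s) ≈ z_{0.975} = 1.96, so s ≈ 0.086·0.914·(1.96)²/(0.19−0.086)² = 27.9.
At s = 27.9: P(θ<0.19) ≈ 0.955. Adjusting to match 0.975 gives s ≈ 39.41.
So α = 0.086·39.41 ≈ 3.39, β = 0.914·39.41 ≈ 36.02.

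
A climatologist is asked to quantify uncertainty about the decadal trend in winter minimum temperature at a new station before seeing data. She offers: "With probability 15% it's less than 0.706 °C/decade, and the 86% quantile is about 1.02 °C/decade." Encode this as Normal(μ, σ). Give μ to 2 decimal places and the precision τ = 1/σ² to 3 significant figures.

The p-quantile of Normal(μ,σ) is μ + z_p·σ, with z_{0.15} = -1.036 and z_{0.86} = 1.08.
Eliminate σ: μ = (z₂·x₁ − z₁·x₂)/(z₂ − z₁) = (1.08·0.706 − (-1.036)·1.02)/2.117 = 0.86.
Then σ = (x₂ − x₁)/(z₂ − z₁) = (1.02 − 0.706)/2.117 = 0.15.
Precision τ = 1/σ² = 1/0.1483² = 45.4.

μ = 0.86, τ = 45.4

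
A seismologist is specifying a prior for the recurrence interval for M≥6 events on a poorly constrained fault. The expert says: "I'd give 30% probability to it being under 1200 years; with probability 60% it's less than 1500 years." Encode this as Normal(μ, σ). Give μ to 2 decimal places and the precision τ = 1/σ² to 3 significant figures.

μ = 1402.28, τ = 6.72e-06

The p-quantile of Normal(μ,σ) is μ + z_p·σ, with z_{0.3} = -0.5244 and z_{0.6} = 0.2533.
Eliminate σ: μ = (z₂·x₁ − z₁·x₂)/(z₂ − z₁) = (0.2533·1200 − (-0.5244)·1500)/0.7777 = 1402.28.
Then σ = (x₂ − x₁)/(z₂ − z₁) = (1500 − 1200)/0.7777 = 385.73.
Precision τ = 1/σ² = 1/385.7² = 6.72e-06.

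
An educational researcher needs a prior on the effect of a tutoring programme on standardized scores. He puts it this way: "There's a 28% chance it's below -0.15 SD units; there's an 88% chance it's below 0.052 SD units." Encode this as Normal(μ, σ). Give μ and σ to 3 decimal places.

The p-quantile of Normal(μ,σ) is μ + z_p·σ, with z_{0.28} = -0.5828 and z_{0.88} = 1.175.
Eliminate σ: μ = (z₂·x₁ − z₁·x₂)/(z₂ − z₁) = (1.175·-0.15 − (-0.5828)·0.052)/1.758 = -0.083.
Then σ = (x₂ − x₁)/(z₂ − z₁) = (0.052 − -0.15)/1.758 = 0.115.

μ = -0.083, σ = 0.115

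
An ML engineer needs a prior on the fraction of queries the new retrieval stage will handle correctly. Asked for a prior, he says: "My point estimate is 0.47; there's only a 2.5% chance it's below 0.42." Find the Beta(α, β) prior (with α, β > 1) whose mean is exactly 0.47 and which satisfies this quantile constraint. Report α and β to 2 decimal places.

α ≈ 178.15, β ≈ 200.90

With mean 0.47 fixed, write α = 0.47s, β = 0.53s where s = α+β.
Need P(θ < 0.42) = 0.025 under Beta(0.47s, 0.53s). Normal approximation: (q−m)/√(m(1−m)/s) ≈ z_{0.025} = -1.96, so s ≈ 0.47·0.53·(-1.96)²/(0.42−0.47)² = 382.8.
At s = 382.8: P(θ<0.42) ≈ 0.024. Adjusting to match 0.025 gives s ≈ 379.05.
So α = 0.47·379.05 ≈ 178.15, β = 0.53·379.05 ≈ 200.90.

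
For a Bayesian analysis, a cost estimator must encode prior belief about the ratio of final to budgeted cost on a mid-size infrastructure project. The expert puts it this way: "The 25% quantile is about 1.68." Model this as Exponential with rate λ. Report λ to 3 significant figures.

P(T < 1.68) = 1 − e^(−λ·1.68) = 0.25, so λ = −ln(1−0.25)/1.68 = −ln(0.75)/1.68 = 0.171.

λ ≈ 0.171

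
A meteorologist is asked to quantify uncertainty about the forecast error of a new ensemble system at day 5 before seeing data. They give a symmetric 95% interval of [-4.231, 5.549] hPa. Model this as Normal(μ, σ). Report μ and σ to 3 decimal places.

A symmetric 95% interval runs μ ± z·σ with z = 1.96.
Half-width = 4.89, so σ = 4.89/1.96 = 2.495.
μ is the interval midpoint, 0.659.

μ = 0.659, σ = 2.495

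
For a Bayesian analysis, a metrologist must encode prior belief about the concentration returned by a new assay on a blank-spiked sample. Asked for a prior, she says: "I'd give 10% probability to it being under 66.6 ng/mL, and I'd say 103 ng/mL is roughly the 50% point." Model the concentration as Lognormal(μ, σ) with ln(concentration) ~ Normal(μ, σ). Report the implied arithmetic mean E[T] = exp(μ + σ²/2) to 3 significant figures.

E[T] ≈ 109 ng/mL

If T ~ Lognormal(μ,σ) then ln T ~ Normal(μ,σ), so the p-quantile of ln T is μ + z_p·σ.
ln(66.6) = 4.199 and ln(103) = 4.635; z_{0.1} = -1.282, z_{0.5} = 0.
σ = (4.635 − 4.199)/(0 − (-1.282)) = 0.340.
μ = 4.199 − (-1.282)·0.340 = 4.635.
E[T] = exp(μ + σ²/2) = exp(4.635 + 0.0579) = 109 ng/mL.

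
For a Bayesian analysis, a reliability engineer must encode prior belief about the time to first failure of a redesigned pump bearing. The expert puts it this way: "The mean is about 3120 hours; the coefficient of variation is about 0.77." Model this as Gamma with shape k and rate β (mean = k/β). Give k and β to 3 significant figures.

For Gamma(k, rate β): mean = k/β, variance = k/β², so CV = 1/√k.
CV = 0.77, hence k = 1/CV² = 1.69.
Then β = k/mean = 1.69/3120 = 0.000541.

k ≈ 1.69, β ≈ 0.000541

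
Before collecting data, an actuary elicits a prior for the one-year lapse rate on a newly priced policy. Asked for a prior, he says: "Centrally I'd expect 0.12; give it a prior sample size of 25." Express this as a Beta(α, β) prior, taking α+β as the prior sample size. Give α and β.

α = 3, β = 22

Under the effective-sample-size interpretation, Beta(α, β) has prior mean α/(α+β) and prior sample size α+β.
So α+β = 25 and α/(α+β) = 0.12, giving α = 0.12·25 = 3 and β = 25 − 3 = 22.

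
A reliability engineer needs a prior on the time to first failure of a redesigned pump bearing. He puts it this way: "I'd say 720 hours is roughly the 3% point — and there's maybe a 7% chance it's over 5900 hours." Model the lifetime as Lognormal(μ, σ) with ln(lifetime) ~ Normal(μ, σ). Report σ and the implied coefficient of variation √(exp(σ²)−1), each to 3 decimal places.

If T ~ Lognormal(μ,σ) then ln T ~ Normal(μ,σ), so the p-quantile of ln T is μ + z_p·σ.
ln(720) = 6.579 and ln(5900) = 8.683; z_{0.03} = -1.881, z_{0.93} = 1.476.
σ = (8.683 − 6.579)/(1.476 − (-1.881)) = 0.627.
μ = 6.579 − (-1.881)·0.627 = 7.758.
CV = √(exp(σ²)−1) = √(exp(0.3927)−1) = 0.694.

σ ≈ 0.627, CV ≈ 0.694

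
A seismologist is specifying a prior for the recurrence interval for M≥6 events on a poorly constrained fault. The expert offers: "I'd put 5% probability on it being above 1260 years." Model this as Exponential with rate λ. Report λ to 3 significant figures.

P(T > 1260.0) = e^(−λ·1260.0) = 0.05, so λ = −ln(0.05)/1260.0 = 0.00238.

λ ≈ 0.00238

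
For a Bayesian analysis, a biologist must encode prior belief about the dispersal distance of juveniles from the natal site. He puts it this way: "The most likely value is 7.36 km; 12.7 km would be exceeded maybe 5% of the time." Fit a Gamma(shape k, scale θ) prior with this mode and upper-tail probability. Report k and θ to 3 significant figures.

Gamma(k,θ) with k>1 has mode (k−1)θ, so θ = 7.36/(k−1).
Need P(X < 12.7) = 0.95 with θ tied to k this way. Start at k = 2, θ = 7.36: P(X<12.7) ≈ 0.515.
Too low — raise k to concentrate. Iterating converges to k ≈ 10.4.
Then θ = 7.36/(10.4−1) ≈ 0.785.

k ≈ 10.4, θ ≈ 0.785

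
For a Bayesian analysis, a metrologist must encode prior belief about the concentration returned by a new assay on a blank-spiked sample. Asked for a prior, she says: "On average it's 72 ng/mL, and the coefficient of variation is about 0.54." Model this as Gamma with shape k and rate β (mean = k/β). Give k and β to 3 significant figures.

k ≈ 3.43, β ≈ 0.0476

For Gamma(k, rate β): mean = k/β, variance = k/β², so CV = 1/√k.
CV = 0.54, hence k = 1/CV² = 3.43.
Then β = k/mean = 3.43/72 = 0.0476.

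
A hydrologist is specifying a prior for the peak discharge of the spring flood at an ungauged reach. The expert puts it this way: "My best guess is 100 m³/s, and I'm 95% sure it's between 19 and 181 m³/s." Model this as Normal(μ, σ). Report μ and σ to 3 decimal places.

A symmetric 95% interval runs μ ± z·σ with z = 1.96.
Half-width = 81, so σ = 81/1.96 = 41.327.
μ is the stated best guess, 100.000.

μ = 100.000, σ = 41.327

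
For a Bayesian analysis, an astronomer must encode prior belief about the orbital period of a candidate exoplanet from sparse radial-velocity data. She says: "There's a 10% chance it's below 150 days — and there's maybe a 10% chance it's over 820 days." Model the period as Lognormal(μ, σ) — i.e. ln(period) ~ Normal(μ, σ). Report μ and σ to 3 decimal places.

If T ~ Lognormal(μ,σ) then ln T ~ Normal(μ,σ), so the p-quantile of ln T is μ + z_p·σ.
ln(150) = 5.011 and ln(820) = 6.709; z_{0.1} = -1.282, z_{0.9} = 1.282.
σ = (6.709 − 5.011)/(1.282 − (-1.282)) = 0.663.
μ = 5.011 − (-1.282)·0.663 = 5.860.

μ ≈ 5.860, σ ≈ 0.663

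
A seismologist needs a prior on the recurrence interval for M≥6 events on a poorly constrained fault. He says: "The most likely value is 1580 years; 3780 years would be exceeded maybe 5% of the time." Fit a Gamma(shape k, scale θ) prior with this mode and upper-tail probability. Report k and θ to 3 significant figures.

k ≈ 4.59, θ ≈ 441

Gamma(k,θ) with k>1 has mode (k−1)θ, so θ = 1580/(k−1).
Need P(X < 3780) = 0.95 with θ tied to k this way. Start at k = 2, θ = 1580: P(X<3780) ≈ 0.690.
Too low — raise k to concentrate. Iterating converges to k ≈ 4.59.
Then θ = 1580/(4.59−1) ≈ 441.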